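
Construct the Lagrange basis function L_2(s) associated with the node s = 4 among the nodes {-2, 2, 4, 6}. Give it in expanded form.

L_2(s) = -(1/24)s^3 + (1/4)s^2 + (1/6)s - 1

L_2(s) = (s + 2)(s - 2)(s - 6) / [(6)·(2)·(-2)]
       = (s^3 - 6s^2 - 4s + 24) / (-24)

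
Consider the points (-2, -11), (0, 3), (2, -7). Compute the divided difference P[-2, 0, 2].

-3

P[-2,0] = (3 - (-11)) / (0 - (-2)) = 7
P[0,2] = (-7 - 3) / (2 - 0) = -5
P[-2,0,2] = (-5 - 7) / (2 - (-2)) = -3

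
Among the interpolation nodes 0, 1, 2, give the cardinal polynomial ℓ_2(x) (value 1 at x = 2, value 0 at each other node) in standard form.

ℓ_2(x) = x(x - 1) / [(2)·(1)]
       = (x^2 - x) / (2)

ℓ_2(x) = (1/2)x^2 - (1/2)x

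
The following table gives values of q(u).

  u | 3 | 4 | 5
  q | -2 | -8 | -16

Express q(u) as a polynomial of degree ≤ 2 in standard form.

q(u) = -u^2 + u + 4

L_0(u) = (u - 4)(u - 5) / [2] = (1/2)u^2 - (9/2)u + 10
L_1(u) = (u - 3)(u - 5) / [-1] = -u^2 + 8u - 15
L_2(u) = (u - 3)(u - 4) / [2] = (1/2)u^2 - (7/2)u + 6
q(u) = (-2)·L_0 + (-8)·L_1 + (-16)·L_2
  (-2)·L_0(u) = -u^2 + 9u - 20
  (-8)·L_1(u) = 8u^2 - 64u + 120
  (-16)·L_2(u) = -8u^2 + 56u - 96
Adding term by term: -u^2 + u + 4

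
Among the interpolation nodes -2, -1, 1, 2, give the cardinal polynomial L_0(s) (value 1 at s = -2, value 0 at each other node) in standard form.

L_0(s) = (s + 1)(s - 1)(s - 2) / [(-1)·(-3)·(-4)]
       = (s^3 - 2s^2 - s + 2) / (-12)

L_0(s) = -(1/12)s^3 + (1/6)s^2 + (1/12)s - 1/6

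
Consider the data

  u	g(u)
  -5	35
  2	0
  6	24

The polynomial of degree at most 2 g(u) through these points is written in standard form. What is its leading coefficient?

The leading coefficient equals the top divided difference g[-5,2,6].
g[-5,2] = (0 - 35) / (2 - (-5)) = -5
g[2,6] = (24 - 0) / (6 - 2) = 6
g[-5,2,6] = (6 - (-5)) / (6 - (-5)) = 1

1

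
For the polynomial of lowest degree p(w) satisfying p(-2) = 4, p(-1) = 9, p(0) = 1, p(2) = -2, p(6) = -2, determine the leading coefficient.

-205/672

The leading coefficient equals the top divided difference p[-2,-1,0,2,6].
p[-2,-1] = (9 - 4) / (-1 - (-2)) = 5
p[-1,0] = (1 - 9) / (0 - (-1)) = -8
p[0,2] = (-2 - 1) / (2 - 0) = -3/2
p[2,6] = (-2 - (-2)) / (6 - 2) = 0
p[-2,-1,0] = (-8 - 5) / (0 - (-2)) = -13/2
p[-1,0,2] = (-3/2 - (-8)) / (2 - (-1)) = 13/6
p[0,2,6] = (0 - (-3/2)) / (6 - 0) = 1/4
p[-2,-1,0,2] = (13/6 - (-13/2)) / (2 - (-2)) = 13/6
p[-1,0,2,6] = (1/4 - 13/6) / (6 - (-1)) = -23/84
p[-2,-1,0,2,6] = (-23/84 - 13/6) / (6 - (-2)) = -205/672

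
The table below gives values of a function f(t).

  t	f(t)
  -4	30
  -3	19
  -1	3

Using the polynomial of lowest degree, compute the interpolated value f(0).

Using Newton's divided-difference form:
f[-4,-3] = (19 - 30) / (-3 - (-4)) = -11
f[-3,-1] = (3 - 19) / (-1 - (-3)) = -8
f[-4,-3,-1] = (-8 - (-11)) / (-1 - (-4)) = 1
f(0) = 30 + (-11)·(4) + 1·(4)·(3) = -2

-2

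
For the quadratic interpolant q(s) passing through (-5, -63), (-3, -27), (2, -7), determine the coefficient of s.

2

Build the Lagrange basis polynomials:
L_0(s) = (s + 3)(s - 2) / [14] = (1/14)s^2 + (1/14)s - 3/7
L_1(s) = (s + 5)(s - 2) / [-10] = -(1/10)s^2 - (3/10)s + 1
L_2(s) = (s + 5)(s + 3) / [35] = (1/35)s^2 + (8/35)s + 3/7
q(s) = (-63)·L_0 + (-27)·L_1 + (-7)·L_2
Only the coefficient of s is needed; take it from each L_i and combine:
(-63)·(1/14) + (-27)·(-3/10) + (-7)·(8/35) = 2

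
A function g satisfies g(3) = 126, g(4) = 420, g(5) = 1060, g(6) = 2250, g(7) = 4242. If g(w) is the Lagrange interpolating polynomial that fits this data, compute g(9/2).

Evaluate each Lagrange basis at w = 9/2:
L_0(9/2) = (1/2)·(-1/2)·(-3/2)·(-5/2)/[(-1)·(-2)·(-3)·(-4)] = -5/128
L_1(9/2) = (3/2)·(-1/2)·(-3/2)·(-5/2)/[(1)·(-1)·(-2)·(-3)] = 15/32
L_2(9/2) = (3/2)·(1/2)·(-3/2)·(-5/2)/[(2)·(1)·(-1)·(-2)] = 45/64
L_3(9/2) = (3/2)·(1/2)·(-1/2)·(-5/2)/[(3)·(2)·(1)·(-1)] = -5/32
L_4(9/2) = (3/2)·(1/2)·(-1/2)·(-3/2)/[(4)·(3)·(2)·(1)] = 3/128
Sum: 126·(-5/128) + 420·(15/32) + 1060·(45/64) + 2250·(-5/32) + 4242·(3/128) = 5481/8

5481/8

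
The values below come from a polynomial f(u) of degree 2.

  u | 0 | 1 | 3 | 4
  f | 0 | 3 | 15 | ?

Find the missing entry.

The 3 known values determine f uniquely (degree ≤ 2).
L_0(4) = (3)·(1)/[(-1)·(-3)] = 1
L_1(4) = (4)·(1)/[(1)·(-2)] = -2
L_2(4) = (4)·(3)/[(3)·(2)] = 2
Sum: 0 + 3·(-2) + 15·(2) = 24

24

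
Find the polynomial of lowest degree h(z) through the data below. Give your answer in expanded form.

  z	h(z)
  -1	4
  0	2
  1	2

L_0(z) = z(z - 1) / [2] = (1/2)z^2 - (1/2)z
L_1(z) = (z + 1)(z - 1) / [-1] = -z^2 + 1
L_2(z) = (z + 1)z / [2] = (1/2)z^2 + (1/2)z
h(z) = 4·L_0 + 2·L_1 + 2·L_2
  4·L_0(z) = 2z^2 - 2z
  2·L_1(z) = -2z^2 + 2
  2·L_2(z) = z^2 + z
Adding term by term: z^2 - z + 2

h(z) = z^2 - z + 2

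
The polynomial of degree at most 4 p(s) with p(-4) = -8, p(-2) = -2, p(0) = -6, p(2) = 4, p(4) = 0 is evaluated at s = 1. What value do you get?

-71/32

L_0(1) = (3)·(1)·(-1)·(-3)/[(-2)·(-4)·(-6)·(-8)] = 3/128
L_1(1) = (5)·(1)·(-1)·(-3)/[(2)·(-2)·(-4)·(-6)] = -5/32
L_2(1) = (5)·(3)·(-1)·(-3)/[(4)·(2)·(-2)·(-4)] = 45/64
L_3(1) = (5)·(3)·(1)·(-3)/[(6)·(4)·(2)·(-2)] = 15/32
L_4(1) = (5)·(3)·(1)·(-1)/[(8)·(6)·(4)·(2)] = -5/128
Sum: (-8)·(3/128) + (-2)·(-5/32) + (-6)·(45/64) + 4·(15/32) + 0 = -71/32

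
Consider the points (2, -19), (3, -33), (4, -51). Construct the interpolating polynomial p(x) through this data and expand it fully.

p(x) = -2x^2 - 4x - 3

Newton's divided differences:
p[2,3] = (-33 - (-19)) / (3 - 2) = -14
p[3,4] = (-51 - (-33)) / (4 - 3) = -18
p[2,3,4] = (-18 - (-14)) / (4 - 2) = -2
p(x) = -19 + (-14)·(x - 2) + (-2)·(x - 2)(x - 3)
Expanding: p(x) = -2x^2 - 4x - 3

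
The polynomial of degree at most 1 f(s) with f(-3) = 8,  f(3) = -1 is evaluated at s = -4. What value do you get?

19/2

L_0(-4) = (-7)/[(-6)] = 7/6
L_1(-4) = (-1)/[(6)] = -1/6
Sum: 8·(7/6) + (-1)·(-1/6) = 19/2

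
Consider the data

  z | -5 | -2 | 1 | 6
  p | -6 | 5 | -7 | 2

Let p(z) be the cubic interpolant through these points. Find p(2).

L_0(2) = (4)·(1)·(-4)/[(-3)·(-6)·(-11)] = 8/99
L_1(2) = (7)·(1)·(-4)/[(3)·(-3)·(-8)] = -7/18
L_2(2) = (7)·(4)·(-4)/[(6)·(3)·(-5)] = 56/45
L_3(2) = (7)·(4)·(1)/[(11)·(8)·(5)] = 7/110
Sum: (-6)·(8/99) + 5·(-7/18) + (-7)·(56/45) + 2·(7/110) = -10903/990

-10903/990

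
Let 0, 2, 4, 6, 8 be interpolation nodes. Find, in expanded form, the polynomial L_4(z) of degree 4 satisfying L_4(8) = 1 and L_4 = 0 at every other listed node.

L_4(z) = (1/384)z^4 - (1/32)z^3 + (11/96)z^2 - (1/8)z

L_4(z) = z(z - 2)(z - 4)(z - 6) / [(8)·(6)·(4)·(2)]
       = (z^4 - 12z^3 + 44z^2 - 48z) / (384)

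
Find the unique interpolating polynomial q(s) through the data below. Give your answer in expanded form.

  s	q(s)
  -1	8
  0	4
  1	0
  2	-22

q(s) = -3s^3 - s + 4

Newton's divided differences:
q[-1,0] = (4 - 8) / (0 - (-1)) = -4
q[0,1] = (0 - 4) / (1 - 0) = -4
q[1,2] = (-22 - 0) / (2 - 1) = -22
q[-1,0,1] = (-4 - (-4)) / (1 - (-1)) = 0
q[0,1,2] = (-22 - (-4)) / (2 - 0) = -9
q[-1,0,1,2] = (-9 - 0) / (2 - (-1)) = -3
q(s) = 8 + (-4)·(s + 1) + (-3)·(s + 1)s(s - 1)
Expanding: q(s) = -3s^3 - s + 4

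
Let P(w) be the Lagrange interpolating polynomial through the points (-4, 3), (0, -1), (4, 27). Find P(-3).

-1

L_0(-3) = (-3)·(-7)/[(-4)·(-8)] = 21/32
L_1(-3) = (1)·(-7)/[(4)·(-4)] = 7/16
L_2(-3) = (1)·(-3)/[(8)·(4)] = -3/32
Sum: 3·(21/32) + (-1)·(7/16) + 27·(-3/32) = -1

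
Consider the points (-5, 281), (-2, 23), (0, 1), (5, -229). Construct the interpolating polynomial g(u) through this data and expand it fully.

L_0(u) = (u + 2)u(u - 5) / [-150] = -(1/150)u^3 + (1/50)u^2 + (1/15)u
L_1(u) = (u + 5)u(u - 5) / [42] = (1/42)u^3 - (25/42)u
L_2(u) = (u + 5)(u + 2)(u - 5) / [-50] = -(1/50)u^3 - (1/25)u^2 + (1/2)u + 1
L_3(u) = (u + 5)(u + 2)u / [350] = (1/350)u^3 + (1/50)u^2 + (1/35)u
g(u) = 281·L_0 + 23·L_1 + 1·L_2 + (-229)·L_3
  281·L_0(u) = -(281/150)u^3 + (281/50)u^2 + (281/15)u
  23·L_1(u) = (23/42)u^3 - (575/42)u
  1·L_2(u) = -(1/50)u^3 - (1/25)u^2 + (1/2)u + 1
  (-229)·L_3(u) = -(229/350)u^3 - (229/50)u^2 - (229/35)u
Adding term by term: -2u^3 + u^2 - u + 1

g(u) = -2u^3 + u^2 - u + 1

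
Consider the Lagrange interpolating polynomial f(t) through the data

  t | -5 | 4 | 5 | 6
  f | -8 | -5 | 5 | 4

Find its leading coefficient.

-97/165

The leading coefficient equals the top divided difference f[-5,4,5,6].
f[-5,4] = (-5 - (-8)) / (4 - (-5)) = 1/3
f[4,5] = (5 - (-5)) / (5 - 4) = 10
f[5,6] = (4 - 5) / (6 - 5) = -1
f[-5,4,5] = (10 - 1/3) / (5 - (-5)) = 29/30
f[4,5,6] = (-1 - 10) / (6 - 4) = -11/2
f[-5,4,5,6] = (-11/2 - 29/30) / (6 - (-5)) = -97/165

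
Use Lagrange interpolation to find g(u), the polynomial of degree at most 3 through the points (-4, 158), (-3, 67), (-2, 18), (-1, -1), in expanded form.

g(u) = -2u^3 + 3u^2 + 4u - 2

Build the Lagrange basis polynomials:
L_0(u) = (u + 3)(u + 2)(u + 1) / [-6] = -(1/6)u^3 - u^2 - (11/6)u - 1
L_1(u) = (u + 4)(u + 2)(u + 1) / [2] = (1/2)u^3 + (7/2)u^2 + 7u + 4
L_2(u) = (u + 4)(u + 3)(u + 1) / [-2] = -(1/2)u^3 - 4u^2 - (19/2)u - 6
L_3(u) = (u + 4)(u + 3)(u + 2) / [6] = (1/6)u^3 + (3/2)u^2 + (13/3)u + 4
g(u) = 158·L_0 + 67·L_1 + 18·L_2 + (-1)·L_3
  158·L_0(u) = -(79/3)u^3 - 158u^2 - (869/3)u - 158
  67·L_1(u) = (67/2)u^3 + (469/2)u^2 + 469u + 268
  18·L_2(u) = -9u^3 - 72u^2 - 171u - 108
  (-1)·L_3(u) = -(1/6)u^3 - (3/2)u^2 - (13/3)u - 4
Adding term by term: -2u^3 + 3u^2 + 4u - 2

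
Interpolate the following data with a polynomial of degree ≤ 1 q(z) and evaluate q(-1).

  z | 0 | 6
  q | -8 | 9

-65/6

L_0(-1) = (-7)/[(-6)] = 7/6
L_1(-1) = (-1)/[(6)] = -1/6
Sum: (-8)·(7/6) + 9·(-1/6) = -65/6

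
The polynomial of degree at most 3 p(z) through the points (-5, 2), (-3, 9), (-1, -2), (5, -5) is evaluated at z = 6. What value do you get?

Using Newton's divided-difference form:
p[-5,-3] = (9 - 2) / (-3 - (-5)) = 7/2
p[-3,-1] = (-2 - 9) / (-1 - (-3)) = -11/2
p[-1,5] = (-5 - (-2)) / (5 - (-1)) = -1/2
p[-5,-3,-1] = (-11/2 - 7/2) / (-1 - (-5)) = -9/4
p[-3,-1,5] = (-1/2 - (-11/2)) / (5 - (-3)) = 5/8
p[-5,-3,-1,5] = (5/8 - (-9/4)) / (5 - (-5)) = 23/80
p(6) = 2 + (7/2)·(11) + (-9/4)·(11)·(9) + (23/80)·(11)·(9)·(7) = 1359/80

1359/80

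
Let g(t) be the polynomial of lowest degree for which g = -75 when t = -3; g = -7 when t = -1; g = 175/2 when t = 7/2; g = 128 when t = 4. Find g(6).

420

Using Newton's divided-difference form:
g[-3,-1] = (-7 - (-75)) / (-1 - (-3)) = 34
g[-1,7/2] = (175/2 - (-7)) / (7/2 - (-1)) = 21
g[7/2,4] = (128 - 175/2) / (4 - 7/2) = 81
g[-3,-1,7/2] = (21 - 34) / (7/2 - (-3)) = -2
g[-1,7/2,4] = (81 - 21) / (4 - (-1)) = 12
g[-3,-1,7/2,4] = (12 - (-2)) / (4 - (-3)) = 2
g(6) = -75 + 34·(9) + (-2)·(9)·(7) + 2·(9)·(7)·(5/2) = 420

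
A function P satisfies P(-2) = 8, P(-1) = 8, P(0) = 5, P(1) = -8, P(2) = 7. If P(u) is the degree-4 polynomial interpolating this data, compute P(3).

L_0(3) = (4)·(3)·(2)·(1)/[(-1)·(-2)·(-3)·(-4)] = 1
L_1(3) = (5)·(3)·(2)·(1)/[(1)·(-1)·(-2)·(-3)] = -5
L_2(3) = (5)·(4)·(2)·(1)/[(2)·(1)·(-1)·(-2)] = 10
L_3(3) = (5)·(4)·(3)·(1)/[(3)·(2)·(1)·(-1)] = -10
L_4(3) = (5)·(4)·(3)·(2)/[(4)·(3)·(2)·(1)] = 5
Sum: 8·(1) + 8·(-5) + 5·(10) + (-8)·(-10) + 7·(5) = 133

133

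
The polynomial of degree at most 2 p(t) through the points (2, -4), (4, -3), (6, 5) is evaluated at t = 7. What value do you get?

L_0(7) = (3)·(1)/[(-2)·(-4)] = 3/8
L_1(7) = (5)·(1)/[(2)·(-2)] = -5/4
L_2(7) = (5)·(3)/[(4)·(2)] = 15/8
Sum: (-4)·(3/8) + (-3)·(-5/4) + 5·(15/8) = 93/8

93/8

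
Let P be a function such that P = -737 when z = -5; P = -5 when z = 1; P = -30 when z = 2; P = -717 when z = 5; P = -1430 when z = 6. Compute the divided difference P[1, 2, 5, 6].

P[1,2] = (-30 - (-5)) / (2 - 1) = -25
P[2,5] = (-717 - (-30)) / (5 - 2) = -229
P[5,6] = (-1430 - (-717)) / (6 - 5) = -713
P[1,2,5] = (-229 - (-25)) / (5 - 1) = -51
P[2,5,6] = (-713 - (-229)) / (6 - 2) = -121
P[1,2,5,6] = (-121 - (-51)) / (6 - 1) = -14

-14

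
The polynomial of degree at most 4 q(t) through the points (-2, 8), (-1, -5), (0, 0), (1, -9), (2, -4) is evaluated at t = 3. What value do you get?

Using Newton's divided-difference form:
q[-2,-1] = (-5 - 8) / (-1 - (-2)) = -13
q[-1,0] = (0 - (-5)) / (0 - (-1)) = 5
q[0,1] = (-9 - 0) / (1 - 0) = -9
q[1,2] = (-4 - (-9)) / (2 - 1) = 5
q[-2,-1,0] = (5 - (-13)) / (0 - (-2)) = 9
q[-1,0,1] = (-9 - 5) / (1 - (-1)) = -7
q[0,1,2] = (5 - (-9)) / (2 - 0) = 7
q[-2,-1,0,1] = (-7 - 9) / (1 - (-2)) = -16/3
q[-1,0,1,2] = (7 - (-7)) / (2 - (-1)) = 14/3
q[-2,-1,0,1,2] = (14/3 - (-16/3)) / (2 - (-2)) = 5/2
q(3) = 8 + (-13)·(5) + 9·(5)·(4) + (-16/3)·(5)·(4)·(3) + (5/2)·(5)·(4)·(3)·(2) = 103

103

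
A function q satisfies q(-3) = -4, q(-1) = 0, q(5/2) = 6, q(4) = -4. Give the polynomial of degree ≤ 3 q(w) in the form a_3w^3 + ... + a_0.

q(w) = -(268/1155)w^3 - (2/5)w^2 + (3946/1155)w + 276/77

L_0(w) = (w + 1)(w - 5/2)(w - 4) / [-77] = -(1/77)w^3 + (1/14)w^2 - (1/22)w - 10/77
L_1(w) = (w + 3)(w - 5/2)(w - 4) / [35] = (1/35)w^3 - (1/10)w^2 - (19/70)w + 6/7
L_2(w) = (w + 3)(w + 1)(w - 4) / [-231/8] = -(8/231)w^3 + (104/231)w + 32/77
L_3(w) = (w + 3)(w + 1)(w - 5/2) / [105/2] = (2/105)w^3 + (1/35)w^2 - (2/15)w - 1/7
q(w) = (-4)·L_0 + 0·L_1 + 6·L_2 + (-4)·L_3
  (-4)·L_0(w) = (4/77)w^3 - (2/7)w^2 + (2/11)w + 40/77
  0·L_1(w) = 0
  6·L_2(w) = -(16/77)w^3 + (208/77)w + 192/77
  (-4)·L_3(w) = -(8/105)w^3 - (4/35)w^2 + (8/15)w + 4/7
Adding term by term: -(268/1155)w^3 - (2/5)w^2 + (3946/1155)w + 276/77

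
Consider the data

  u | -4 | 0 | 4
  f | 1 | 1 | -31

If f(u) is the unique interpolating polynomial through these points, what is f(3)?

Evaluate each Lagrange basis at u = 3:
L_0(3) = (3)·(-1)/[(-4)·(-8)] = -3/32
L_1(3) = (7)·(-1)/[(4)·(-4)] = 7/16
L_2(3) = (7)·(3)/[(8)·(4)] = 21/32
Sum: 1·(-3/32) + 1·(7/16) + (-31)·(21/32) = -20

-20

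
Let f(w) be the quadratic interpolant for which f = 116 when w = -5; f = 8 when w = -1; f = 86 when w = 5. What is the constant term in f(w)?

1

L_0(w) = (w + 1)(w - 5) / [40] = (1/40)w^2 - (1/10)w - 1/8
L_1(w) = (w + 5)(w - 5) / [-24] = -(1/24)w^2 + 25/24
L_2(w) = (w + 5)(w + 1) / [60] = (1/60)w^2 + (1/10)w + 1/12
f(w) = 116·L_0 + 8·L_1 + 86·L_2
Only the constant term is needed; take it from each L_i and combine:
116·(-1/8) + 8·(25/24) + 86·(1/12) = 1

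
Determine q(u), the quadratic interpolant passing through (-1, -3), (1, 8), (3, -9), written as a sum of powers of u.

q(u) = -(7/2)u^2 + (11/2)u + 6

Build the Lagrange basis polynomials:
L_0(u) = (u - 1)(u - 3) / [8] = (1/8)u^2 - (1/2)u + 3/8
L_1(u) = (u + 1)(u - 3) / [-4] = -(1/4)u^2 + (1/2)u + 3/4
L_2(u) = (u + 1)(u - 1) / [8] = (1/8)u^2 - 1/8
q(u) = (-3)·L_0 + 8·L_1 + (-9)·L_2
  (-3)·L_0(u) = -(3/8)u^2 + (3/2)u - 9/8
  8·L_1(u) = -2u^2 + 4u + 6
  (-9)·L_2(u) = -(9/8)u^2 + 9/8
Adding term by term: -(7/2)u^2 + (11/2)u + 6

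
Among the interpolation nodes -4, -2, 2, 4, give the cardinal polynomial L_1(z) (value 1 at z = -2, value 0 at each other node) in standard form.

L_1(z) = (1/48)z^3 - (1/24)z^2 - (1/3)z + 2/3

L_1(z) = (z + 4)(z - 2)(z - 4) / [(2)·(-4)·(-6)]
       = (z^3 - 2z^2 - 16z + 32) / (48)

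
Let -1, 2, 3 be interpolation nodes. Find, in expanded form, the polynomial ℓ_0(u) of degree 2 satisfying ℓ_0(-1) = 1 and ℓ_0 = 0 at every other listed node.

ℓ_0(u) = (u - 2)(u - 3) / [(-3)·(-4)]
       = (u^2 - 5u + 6) / (12)

ℓ_0(u) = (1/12)u^2 - (5/12)u + 1/2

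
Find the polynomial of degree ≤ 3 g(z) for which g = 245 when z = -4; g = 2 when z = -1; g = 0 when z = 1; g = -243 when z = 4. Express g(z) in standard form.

Build the Lagrange basis polynomials:
L_0(z) = (z + 1)(z - 1)(z - 4) / [-120] = -(1/120)z^3 + (1/30)z^2 + (1/120)z - 1/30
L_1(z) = (z + 4)(z - 1)(z - 4) / [30] = (1/30)z^3 - (1/30)z^2 - (8/15)z + 8/15
L_2(z) = (z + 4)(z + 1)(z - 4) / [-30] = -(1/30)z^3 - (1/30)z^2 + (8/15)z + 8/15
L_3(z) = (z + 4)(z + 1)(z - 1) / [120] = (1/120)z^3 + (1/30)z^2 - (1/120)z - 1/30
g(z) = 245·L_0 + 2·L_1 + 0·L_2 + (-243)·L_3
  245·L_0(z) = -(49/24)z^3 + (49/6)z^2 + (49/24)z - 49/6
  2·L_1(z) = (1/15)z^3 - (1/15)z^2 - (16/15)z + 16/15
  0·L_2(z) = 0
  (-243)·L_3(z) = -(81/40)z^3 - (81/10)z^2 + (81/40)z + 81/10
Adding term by term: -4z^3 + 3z + 1

g(z) = -4z^3 + 3z + 1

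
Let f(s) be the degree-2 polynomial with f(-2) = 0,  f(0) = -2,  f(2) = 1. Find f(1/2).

Evaluate each Lagrange basis at s = 1/2:
L_0(1/2) = (1/2)·(-3/2)/[(-2)·(-4)] = -3/32
L_1(1/2) = (5/2)·(-3/2)/[(2)·(-2)] = 15/16
L_2(1/2) = (5/2)·(1/2)/[(4)·(2)] = 5/32
Sum: 0 + (-2)·(15/16) + 1·(5/32) = -55/32

-55/32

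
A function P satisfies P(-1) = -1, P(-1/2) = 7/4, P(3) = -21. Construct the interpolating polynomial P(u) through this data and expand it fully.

P(u) = -3u^2 + u + 3

L_0(u) = (u + 1/2)(u - 3) / [2] = (1/2)u^2 - (5/4)u - 3/4
L_1(u) = (u + 1)(u - 3) / [-7/4] = -(4/7)u^2 + (8/7)u + 12/7
L_2(u) = (u + 1)(u + 1/2) / [14] = (1/14)u^2 + (3/28)u + 1/28
P(u) = (-1)·L_0 + (7/4)·L_1 + (-21)·L_2
  (-1)·L_0(u) = -(1/2)u^2 + (5/4)u + 3/4
  (7/4)·L_1(u) = -u^2 + 2u + 3
  (-21)·L_2(u) = -(3/2)u^2 - (9/4)u - 3/4
Adding term by term: -3u^2 + u + 3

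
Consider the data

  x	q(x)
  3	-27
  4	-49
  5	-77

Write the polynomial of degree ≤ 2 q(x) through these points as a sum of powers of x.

Build the Lagrange basis polynomials:
L_0(x) = (x - 4)(x - 5) / [2] = (1/2)x^2 - (9/2)x + 10
L_1(x) = (x - 3)(x - 5) / [-1] = -x^2 + 8x - 15
L_2(x) = (x - 3)(x - 4) / [2] = (1/2)x^2 - (7/2)x + 6
q(x) = (-27)·L_0 + (-49)·L_1 + (-77)·L_2
  (-27)·L_0(x) = -(27/2)x^2 + (243/2)x - 270
  (-49)·L_1(x) = 49x^2 - 392x + 735
  (-77)·L_2(x) = -(77/2)x^2 + (539/2)x - 462
Adding term by term: -3x^2 - x + 3

q(x) = -3x^2 - x + 3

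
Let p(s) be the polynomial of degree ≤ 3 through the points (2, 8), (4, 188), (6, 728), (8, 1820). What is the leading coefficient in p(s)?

L_0(s) = (s - 4)(s - 6)(s - 8) / [-48] = -(1/48)s^3 + (3/8)s^2 - (13/6)s + 4
L_1(s) = (s - 2)(s - 6)(s - 8) / [16] = (1/16)s^3 - s^2 + (19/4)s - 6
L_2(s) = (s - 2)(s - 4)(s - 8) / [-16] = -(1/16)s^3 + (7/8)s^2 - (7/2)s + 4
L_3(s) = (s - 2)(s - 4)(s - 6) / [48] = (1/48)s^3 - (1/4)s^2 + (11/12)s - 1
p(s) = 8·L_0 + 188·L_1 + 728·L_2 + 1820·L_3
Only the coefficient of s^3 is needed; take it from each L_i and combine:
8·(-1/48) + 188·(1/16) + 728·(-1/16) + 1820·(1/48) = 4

4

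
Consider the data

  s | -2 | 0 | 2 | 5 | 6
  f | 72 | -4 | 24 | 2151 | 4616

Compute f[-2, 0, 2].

13

f[-2,0] = (-4 - 72) / (0 - (-2)) = -38
f[0,2] = (24 - (-4)) / (2 - 0) = 14
f[-2,0,2] = (14 - (-38)) / (2 - (-2)) = 13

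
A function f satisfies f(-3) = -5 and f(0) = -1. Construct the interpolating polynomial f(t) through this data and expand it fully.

f(t) = (4/3)t - 1

L_0(t) = t / [-3] = -(1/3)t
L_1(t) = (t + 3) / [3] = (1/3)t + 1
f(t) = (-5)·L_0 + (-1)·L_1
  (-5)·L_0(t) = (5/3)t
  (-1)·L_1(t) = -(1/3)t - 1
Adding term by term: (4/3)t - 1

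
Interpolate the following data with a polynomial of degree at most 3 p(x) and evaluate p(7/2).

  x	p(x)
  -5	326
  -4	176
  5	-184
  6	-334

-113/2

Using Newton's divided-difference form:
p[-5,-4] = (176 - 326) / (-4 - (-5)) = -150
p[-4,5] = (-184 - 176) / (5 - (-4)) = -40
p[5,6] = (-334 - (-184)) / (6 - 5) = -150
p[-5,-4,5] = (-40 - (-150)) / (5 - (-5)) = 11
p[-4,5,6] = (-150 - (-40)) / (6 - (-4)) = -11
p[-5,-4,5,6] = (-11 - 11) / (6 - (-5)) = -2
p(7/2) = 326 + (-150)·(17/2) + 11·(17/2)·(15/2) + (-2)·(17/2)·(15/2)·(-3/2) = -113/2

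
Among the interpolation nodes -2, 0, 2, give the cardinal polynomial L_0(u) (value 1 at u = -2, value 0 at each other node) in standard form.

L_0(u) = u(u - 2) / [(-2)·(-4)]
       = (u^2 - 2u) / (8)

L_0(u) = (1/8)u^2 - (1/4)u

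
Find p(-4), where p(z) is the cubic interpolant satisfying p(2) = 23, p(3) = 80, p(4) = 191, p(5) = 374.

Evaluate each Lagrange basis at z = -4:
L_0(-4) = (-7)·(-8)·(-9)/[(-1)·(-2)·(-3)] = 84
L_1(-4) = (-6)·(-8)·(-9)/[(1)·(-1)·(-2)] = -216
L_2(-4) = (-6)·(-7)·(-9)/[(2)·(1)·(-1)] = 189
L_3(-4) = (-6)·(-7)·(-8)/[(3)·(2)·(1)] = -56
Sum: 23·(84) + 80·(-216) + 191·(189) + 374·(-56) = -193

-193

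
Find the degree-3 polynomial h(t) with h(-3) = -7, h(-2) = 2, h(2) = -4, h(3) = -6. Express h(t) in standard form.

L_0(t) = (t + 2)(t - 2)(t - 3) / [-30] = -(1/30)t^3 + (1/10)t^2 + (2/15)t - 2/5
L_1(t) = (t + 3)(t - 2)(t - 3) / [20] = (1/20)t^3 - (1/10)t^2 - (9/20)t + 9/10
L_2(t) = (t + 3)(t + 2)(t - 3) / [-20] = -(1/20)t^3 - (1/10)t^2 + (9/20)t + 9/10
L_3(t) = (t + 3)(t + 2)(t - 2) / [30] = (1/30)t^3 + (1/10)t^2 - (2/15)t - 2/5
h(t) = (-7)·L_0 + 2·L_1 + (-4)·L_2 + (-6)·L_3
  (-7)·L_0(t) = (7/30)t^3 - (7/10)t^2 - (14/15)t + 14/5
  2·L_1(t) = (1/10)t^3 - (1/5)t^2 - (9/10)t + 9/5
  (-4)·L_2(t) = (1/5)t^3 + (2/5)t^2 - (9/5)t - 18/5
  (-6)·L_3(t) = -(1/5)t^3 - (3/5)t^2 + (4/5)t + 12/5
Adding term by term: (1/3)t^3 - (11/10)t^2 - (17/6)t + 17/5

h(t) = (1/3)t^3 - (11/10)t^2 - (17/6)t + 17/5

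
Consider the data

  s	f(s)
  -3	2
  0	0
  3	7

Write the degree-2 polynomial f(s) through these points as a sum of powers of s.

L_0(s) = s(s - 3) / [18] = (1/18)s^2 - (1/6)s
L_1(s) = (s + 3)(s - 3) / [-9] = -(1/9)s^2 + 1
L_2(s) = (s + 3)s / [18] = (1/18)s^2 + (1/6)s
f(s) = 2·L_0 + 0·L_1 + 7·L_2
  2·L_0(s) = (1/9)s^2 - (1/3)s
  0·L_1(s) = 0
  7·L_2(s) = (7/18)s^2 + (7/6)s
Adding term by term: (1/2)s^2 + (5/6)s

f(s) = (1/2)s^2 + (5/6)s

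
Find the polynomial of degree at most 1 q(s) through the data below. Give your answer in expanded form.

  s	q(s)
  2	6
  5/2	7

q(s) = 2s + 2

Build the Lagrange basis polynomials:
L_0(s) = (s - 5/2) / [-1/2] = -2s + 5
L_1(s) = (s - 2) / [1/2] = 2s - 4
q(s) = 6·L_0 + 7·L_1
  6·L_0(s) = -12s + 30
  7·L_1(s) = 14s - 28
Adding term by term: 2s + 2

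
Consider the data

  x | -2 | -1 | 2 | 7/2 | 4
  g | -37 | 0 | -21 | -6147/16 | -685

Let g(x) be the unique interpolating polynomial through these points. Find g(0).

L_0(0) = (1)·(-2)·(-7/2)·(-4)/[(-1)·(-4)·(-11/2)·(-6)] = -7/33
L_1(0) = (2)·(-2)·(-7/2)·(-4)/[(1)·(-3)·(-9/2)·(-5)] = 112/135
L_2(0) = (2)·(1)·(-7/2)·(-4)/[(4)·(3)·(-3/2)·(-2)] = 7/9
L_3(0) = (2)·(1)·(-2)·(-4)/[(11/2)·(9/2)·(3/2)·(-1/2)] = -256/297
L_4(0) = (2)·(1)·(-2)·(-7/2)/[(6)·(5)·(2)·(1/2)] = 7/15
Sum: (-37)·(-7/33) + 0 + (-21)·(7/9) + (-6147/16)·(-256/297) + (-685)·(7/15) = 3

3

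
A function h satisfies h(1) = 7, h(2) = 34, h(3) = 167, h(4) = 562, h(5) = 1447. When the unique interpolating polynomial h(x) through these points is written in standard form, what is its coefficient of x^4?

Build the Lagrange basis polynomials:
L_0(x) = (x - 2)(x - 3)(x - 4)(x - 5) / [24] = (1/24)x^4 - (7/12)x^3 + (71/24)x^2 - (77/12)x + 5
L_1(x) = (x - 1)(x - 3)(x - 4)(x - 5) / [-6] = -(1/6)x^4 + (13/6)x^3 - (59/6)x^2 + (107/6)x - 10
L_2(x) = (x - 1)(x - 2)(x - 4)(x - 5) / [4] = (1/4)x^4 - 3x^3 + (49/4)x^2 - (39/2)x + 10
L_3(x) = (x - 1)(x - 2)(x - 3)(x - 5) / [-6] = -(1/6)x^4 + (11/6)x^3 - (41/6)x^2 + (61/6)x - 5
L_4(x) = (x - 1)(x - 2)(x - 3)(x - 4) / [24] = (1/24)x^4 - (5/12)x^3 + (35/24)x^2 - (25/12)x + 1
h(x) = 7·L_0 + 34·L_1 + 167·L_2 + 562·L_3 + 1447·L_4
Only the coefficient of x^4 is needed; take it from each L_i and combine:
7·(1/24) + 34·(-1/6) + 167·(1/4) + 562·(-1/6) + 1447·(1/24) = 3

3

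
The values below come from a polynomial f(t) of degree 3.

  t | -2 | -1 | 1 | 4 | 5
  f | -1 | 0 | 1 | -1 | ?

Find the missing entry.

-43/15

The 4 known values determine f uniquely (degree ≤ 3).
Evaluate each Lagrange basis at t = 5:
L_0(5) = (6)·(4)·(1)/[(-1)·(-3)·(-6)] = -4/3
L_1(5) = (7)·(4)·(1)/[(1)·(-2)·(-5)] = 14/5
L_2(5) = (7)·(6)·(1)/[(3)·(2)·(-3)] = -7/3
L_3(5) = (7)·(6)·(4)/[(6)·(5)·(3)] = 28/15
Sum: (-1)·(-4/3) + 0 + 1·(-7/3) + (-1)·(28/15) = -43/15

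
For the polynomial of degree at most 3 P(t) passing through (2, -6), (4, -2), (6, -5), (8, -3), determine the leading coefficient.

1/4

Build the Lagrange basis polynomials:
L_0(t) = (t - 4)(t - 6)(t - 8) / [-48] = -(1/48)t^3 + (3/8)t^2 - (13/6)t + 4
L_1(t) = (t - 2)(t - 6)(t - 8) / [16] = (1/16)t^3 - t^2 + (19/4)t - 6
L_2(t) = (t - 2)(t - 4)(t - 8) / [-16] = -(1/16)t^3 + (7/8)t^2 - (7/2)t + 4
L_3(t) = (t - 2)(t - 4)(t - 6) / [48] = (1/48)t^3 - (1/4)t^2 + (11/12)t - 1
P(t) = (-6)·L_0 + (-2)·L_1 + (-5)·L_2 + (-3)·L_3
Only the coefficient of t^3 is needed; take it from each L_i and combine:
(-6)·(-1/48) + (-2)·(1/16) + (-5)·(-1/16) + (-3)·(1/48) = 1/4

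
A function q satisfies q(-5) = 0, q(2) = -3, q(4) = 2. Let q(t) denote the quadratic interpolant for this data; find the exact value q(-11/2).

L_0(-11/2) = (-15/2)·(-19/2)/[(-7)·(-9)] = 95/84
L_1(-11/2) = (-1/2)·(-19/2)/[(7)·(-2)] = -19/56
L_2(-11/2) = (-1/2)·(-15/2)/[(9)·(2)] = 5/24
Sum: 0 + (-3)·(-19/56) + 2·(5/24) = 241/168

241/168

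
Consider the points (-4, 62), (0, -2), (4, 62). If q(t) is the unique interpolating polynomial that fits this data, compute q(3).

Evaluate each Lagrange basis at t = 3:
L_0(3) = (3)·(-1)/[(-4)·(-8)] = -3/32
L_1(3) = (7)·(-1)/[(4)·(-4)] = 7/16
L_2(3) = (7)·(3)/[(8)·(4)] = 21/32
Sum: 62·(-3/32) + (-2)·(7/16) + 62·(21/32) = 34

34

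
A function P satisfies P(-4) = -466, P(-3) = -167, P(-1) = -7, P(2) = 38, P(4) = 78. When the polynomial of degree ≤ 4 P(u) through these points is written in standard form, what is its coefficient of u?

4

L_0(u) = (u + 3)(u + 1)(u - 2)(u - 4) / [144] = (1/144)u^4 - (1/72)u^3 - (13/144)u^2 + (7/72)u + 1/6
L_1(u) = (u + 4)(u + 1)(u - 2)(u - 4) / [-70] = -(1/70)u^4 + (1/70)u^3 + (9/35)u^2 - (8/35)u - 16/35
L_2(u) = (u + 4)(u + 3)(u - 2)(u - 4) / [90] = (1/90)u^4 + (1/90)u^3 - (11/45)u^2 - (8/45)u + 16/15
L_3(u) = (u + 4)(u + 3)(u + 1)(u - 4) / [-180] = -(1/180)u^4 - (1/45)u^3 + (13/180)u^2 + (16/45)u + 4/15
L_4(u) = (u + 4)(u + 3)(u + 1)(u - 2) / [560] = (1/560)u^4 + (3/280)u^3 + (3/560)u^2 - (13/280)u - 3/70
P(u) = (-466)·L_0 + (-167)·L_1 + (-7)·L_2 + 38·L_3 + 78·L_4
Only the coefficient of u is needed; take it from each L_i and combine:
(-466)·(7/72) + (-167)·(-8/35) + (-7)·(-8/45) + 38·(16/45) + 78·(-13/280) = 4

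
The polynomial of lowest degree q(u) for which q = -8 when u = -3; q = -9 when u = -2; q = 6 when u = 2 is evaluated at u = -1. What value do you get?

Using Newton's divided-difference form:
q[-3,-2] = (-9 - (-8)) / (-2 - (-3)) = -1
q[-2,2] = (6 - (-9)) / (2 - (-2)) = 15/4
q[-3,-2,2] = (15/4 - (-1)) / (2 - (-3)) = 19/20
q(-1) = -8 + (-1)·(2) + (19/20)·(2)·(1) = -81/10

-81/10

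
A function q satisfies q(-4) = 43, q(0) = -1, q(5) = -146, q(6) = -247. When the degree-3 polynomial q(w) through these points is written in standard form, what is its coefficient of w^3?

-1

The leading coefficient equals the top divided difference q[-4,0,5,6].
q[-4,0] = (-1 - 43) / (0 - (-4)) = -11
q[0,5] = (-146 - (-1)) / (5 - 0) = -29
q[5,6] = (-247 - (-146)) / (6 - 5) = -101
q[-4,0,5] = (-29 - (-11)) / (5 - (-4)) = -2
q[0,5,6] = (-101 - (-29)) / (6 - 0) = -12
q[-4,0,5,6] = (-12 - (-2)) / (6 - (-4)) = -1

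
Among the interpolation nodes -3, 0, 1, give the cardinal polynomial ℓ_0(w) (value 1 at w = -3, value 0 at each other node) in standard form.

ℓ_0(w) = (1/12)w^2 - (1/12)w

ℓ_0(w) = w(w - 1) / [(-3)·(-4)]
       = (w^2 - w) / (12)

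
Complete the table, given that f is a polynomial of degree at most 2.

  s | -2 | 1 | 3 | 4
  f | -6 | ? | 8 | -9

111/5

The 3 known values determine f uniquely (degree ≤ 2).
L_0(1) = (-2)·(-3)/[(-5)·(-6)] = 1/5
L_1(1) = (3)·(-3)/[(5)·(-1)] = 9/5
L_2(1) = (3)·(-2)/[(6)·(1)] = -1
Sum: (-6)·(1/5) + 8·(9/5) + (-9)·(-1) = 111/5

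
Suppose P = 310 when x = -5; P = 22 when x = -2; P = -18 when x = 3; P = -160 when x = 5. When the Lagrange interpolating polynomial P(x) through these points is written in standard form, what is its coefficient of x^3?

-2

The leading coefficient equals the top divided difference P[-5,-2,3,5].
P[-5,-2] = (22 - 310) / (-2 - (-5)) = -96
P[-2,3] = (-18 - 22) / (3 - (-2)) = -8
P[3,5] = (-160 - (-18)) / (5 - 3) = -71
P[-5,-2,3] = (-8 - (-96)) / (3 - (-5)) = 11
P[-2,3,5] = (-71 - (-8)) / (5 - (-2)) = -9
P[-5,-2,3,5] = (-9 - 11) / (5 - (-5)) = -2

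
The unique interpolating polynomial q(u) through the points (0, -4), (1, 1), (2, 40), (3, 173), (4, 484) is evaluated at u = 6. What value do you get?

2096

Using Newton's divided-difference form:
q[0,1] = (1 - (-4)) / (1 - 0) = 5
q[1,2] = (40 - 1) / (2 - 1) = 39
q[2,3] = (173 - 40) / (3 - 2) = 133
q[3,4] = (484 - 173) / (4 - 3) = 311
q[0,1,2] = (39 - 5) / (2 - 0) = 17
q[1,2,3] = (133 - 39) / (3 - 1) = 47
q[2,3,4] = (311 - 133) / (4 - 2) = 89
q[0,1,2,3] = (47 - 17) / (3 - 0) = 10
q[1,2,3,4] = (89 - 47) / (4 - 1) = 14
q[0,1,2,3,4] = (14 - 10) / (4 - 0) = 1
q(6) = -4 + 5·(6) + 17·(6)·(5) + 10·(6)·(5)·(4) + 1·(6)·(5)·(4)·(3) = 2096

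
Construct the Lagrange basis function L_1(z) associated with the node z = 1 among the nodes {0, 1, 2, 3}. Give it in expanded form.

L_1(z) = z(z - 2)(z - 3) / [(1)·(-1)·(-2)]
       = (z^3 - 5z^2 + 6z) / (2)

L_1(z) = (1/2)z^3 - (5/2)z^2 + 3z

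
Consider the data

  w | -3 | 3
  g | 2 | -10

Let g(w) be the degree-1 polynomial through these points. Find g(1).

Evaluate each Lagrange basis at w = 1:
L_0(1) = (-2)/[(-6)] = 1/3
L_1(1) = (4)/[(6)] = 2/3
Sum: 2·(1/3) + (-10)·(2/3) = -6

-6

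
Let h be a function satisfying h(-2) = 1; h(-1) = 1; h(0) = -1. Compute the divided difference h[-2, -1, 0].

-1

h[-2,-1] = (1 - 1) / (-1 - (-2)) = 0
h[-1,0] = (-1 - 1) / (0 - (-1)) = -2
h[-2,-1,0] = (-2 - 0) / (0 - (-2)) = -1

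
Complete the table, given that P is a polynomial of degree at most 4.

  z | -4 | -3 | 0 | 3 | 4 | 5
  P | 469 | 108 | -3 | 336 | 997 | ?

2332

The 5 known values determine P uniquely (degree ≤ 4).
L_0(5) = (8)·(5)·(2)·(1)/[(-1)·(-4)·(-7)·(-8)] = 5/14
L_1(5) = (9)·(5)·(2)·(1)/[(1)·(-3)·(-6)·(-7)] = -5/7
L_2(5) = (9)·(8)·(2)·(1)/[(4)·(3)·(-3)·(-4)] = 1
L_3(5) = (9)·(8)·(5)·(1)/[(7)·(6)·(3)·(-1)] = -20/7
L_4(5) = (9)·(8)·(5)·(2)/[(8)·(7)·(4)·(1)] = 45/14
Sum: 469·(5/14) + 108·(-5/7) + (-3)·(1) + 336·(-20/7) + 997·(45/14) = 2332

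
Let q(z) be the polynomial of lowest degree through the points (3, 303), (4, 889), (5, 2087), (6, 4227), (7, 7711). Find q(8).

13013

Using Newton's divided-difference form:
q[3,4] = (889 - 303) / (4 - 3) = 586
q[4,5] = (2087 - 889) / (5 - 4) = 1198
q[5,6] = (4227 - 2087) / (6 - 5) = 2140
q[6,7] = (7711 - 4227) / (7 - 6) = 3484
q[3,4,5] = (1198 - 586) / (5 - 3) = 306
q[4,5,6] = (2140 - 1198) / (6 - 4) = 471
q[5,6,7] = (3484 - 2140) / (7 - 5) = 672
q[3,4,5,6] = (471 - 306) / (6 - 3) = 55
q[4,5,6,7] = (672 - 471) / (7 - 4) = 67
q[3,4,5,6,7] = (67 - 55) / (7 - 3) = 3
q(8) = 303 + 586·(5) + 306·(5)·(4) + 55·(5)·(4)·(3) + 3·(5)·(4)·(3)·(2) = 13013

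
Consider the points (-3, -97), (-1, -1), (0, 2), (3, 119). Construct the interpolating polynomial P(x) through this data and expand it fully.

P(x) = 4x^3 + x^2 + 2

Newton's divided differences:
P[-3,-1] = (-1 - (-97)) / (-1 - (-3)) = 48
P[-1,0] = (2 - (-1)) / (0 - (-1)) = 3
P[0,3] = (119 - 2) / (3 - 0) = 39
P[-3,-1,0] = (3 - 48) / (0 - (-3)) = -15
P[-1,0,3] = (39 - 3) / (3 - (-1)) = 9
P[-3,-1,0,3] = (9 - (-15)) / (3 - (-3)) = 4
P(x) = -97 + 48·(x + 3) + (-15)·(x + 3)(x + 1) + 4·(x + 3)(x + 1)x
Expanding: P(x) = 4x^3 + x^2 + 2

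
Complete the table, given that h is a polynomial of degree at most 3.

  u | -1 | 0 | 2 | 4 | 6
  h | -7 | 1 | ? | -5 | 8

2/35

The 4 known values determine h uniquely (degree ≤ 3).
L_0(2) = (2)·(-2)·(-4)/[(-1)·(-5)·(-7)] = -16/35
L_1(2) = (3)·(-2)·(-4)/[(1)·(-4)·(-6)] = 1
L_2(2) = (3)·(2)·(-4)/[(5)·(4)·(-2)] = 3/5
L_3(2) = (3)·(2)·(-2)/[(7)·(6)·(2)] = -1/7
Sum: (-7)·(-16/35) + 1·(1) + (-5)·(3/5) + 8·(-1/7) = 2/35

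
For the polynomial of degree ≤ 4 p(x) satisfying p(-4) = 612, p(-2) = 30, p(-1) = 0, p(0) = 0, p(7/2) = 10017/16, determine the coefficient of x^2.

3

Build the Lagrange basis polynomials:
L_0(x) = (x + 2)(x + 1)x(x - 7/2) / [180] = (1/180)x^4 - (1/360)x^3 - (17/360)x^2 - (7/180)x
L_1(x) = (x + 4)(x + 1)x(x - 7/2) / [-22] = -(1/22)x^4 - (3/44)x^3 + (27/44)x^2 + (7/11)x
L_2(x) = (x + 4)(x + 2)x(x - 7/2) / [27/2] = (2/27)x^4 + (5/27)x^3 - (26/27)x^2 - (56/27)x
L_3(x) = (x + 4)(x + 2)(x + 1)(x - 7/2) / [-28] = -(1/28)x^4 - (1/8)x^3 + (3/8)x^2 + (41/28)x + 1
L_4(x) = (x + 4)(x + 2)(x + 1)x / [10395/16] = (16/10395)x^4 + (16/1485)x^3 + (32/1485)x^2 + (128/10395)x
p(x) = 612·L_0 + 30·L_1 + 0·L_2 + 0·L_3 + (10017/16)·L_4
Only the coefficient of x^2 is needed; take it from each L_i and combine:
612·(-17/360) + 30·(27/44) + 0·(-26/27) + 0·(3/8) + (10017/16)·(32/1485) = 3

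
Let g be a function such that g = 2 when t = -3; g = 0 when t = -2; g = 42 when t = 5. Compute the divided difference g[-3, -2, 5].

g[-3,-2] = (0 - 2) / (-2 - (-3)) = -2
g[-2,5] = (42 - 0) / (5 - (-2)) = 6
g[-3,-2,5] = (6 - (-2)) / (5 - (-3)) = 1

1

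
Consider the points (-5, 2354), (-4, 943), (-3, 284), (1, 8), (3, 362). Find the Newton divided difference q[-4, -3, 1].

q[-4,-3] = (284 - 943) / (-3 - (-4)) = -659
q[-3,1] = (8 - 284) / (1 - (-3)) = -69
q[-4,-3,1] = (-69 - (-659)) / (1 - (-4)) = 118

118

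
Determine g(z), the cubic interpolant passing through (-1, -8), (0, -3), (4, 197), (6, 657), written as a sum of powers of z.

g(z) = 3z^3 + 2z - 3

Build the Lagrange basis polynomials:
L_0(z) = z(z - 4)(z - 6) / [-35] = -(1/35)z^3 + (2/7)z^2 - (24/35)z
L_1(z) = (z + 1)(z - 4)(z - 6) / [24] = (1/24)z^3 - (3/8)z^2 + (7/12)z + 1
L_2(z) = (z + 1)z(z - 6) / [-40] = -(1/40)z^3 + (1/8)z^2 + (3/20)z
L_3(z) = (z + 1)z(z - 4) / [84] = (1/84)z^3 - (1/28)z^2 - (1/21)z
g(z) = (-8)·L_0 + (-3)·L_1 + 197·L_2 + 657·L_3
  (-8)·L_0(z) = (8/35)z^3 - (16/7)z^2 + (192/35)z
  (-3)·L_1(z) = -(1/8)z^3 + (9/8)z^2 - (7/4)z - 3
  197·L_2(z) = -(197/40)z^3 + (197/8)z^2 + (591/20)z
  657·L_3(z) = (219/28)z^3 - (657/28)z^2 - (219/7)z
Adding term by term: 3z^3 + 2z - 3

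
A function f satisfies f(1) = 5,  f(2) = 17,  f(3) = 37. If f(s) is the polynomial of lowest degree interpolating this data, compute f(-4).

65

Evaluate each Lagrange basis at s = -4:
L_0(-4) = (-6)·(-7)/[(-1)·(-2)] = 21
L_1(-4) = (-5)·(-7)/[(1)·(-1)] = -35
L_2(-4) = (-5)·(-6)/[(2)·(1)] = 15
Sum: 5·(21) + 17·(-35) + 37·(15) = 65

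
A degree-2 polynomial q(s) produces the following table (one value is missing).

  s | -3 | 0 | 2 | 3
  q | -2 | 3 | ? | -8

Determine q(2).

-23/9

The 3 known values determine q uniquely (degree ≤ 2).
L_0(2) = (2)·(-1)/[(-3)·(-6)] = -1/9
L_1(2) = (5)·(-1)/[(3)·(-3)] = 5/9
L_2(2) = (5)·(2)/[(6)·(3)] = 5/9
Sum: (-2)·(-1/9) + 3·(5/9) + (-8)·(5/9) = -23/9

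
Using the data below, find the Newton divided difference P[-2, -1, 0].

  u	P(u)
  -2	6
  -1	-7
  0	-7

P[-2,-1] = (-7 - 6) / (-1 - (-2)) = -13
P[-1,0] = (-7 - (-7)) / (0 - (-1)) = 0
P[-2,-1,0] = (0 - (-13)) / (0 - (-2)) = 13/2

13/2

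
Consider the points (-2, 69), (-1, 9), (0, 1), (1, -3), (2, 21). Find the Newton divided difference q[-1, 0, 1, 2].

q[-1,0] = (1 - 9) / (0 - (-1)) = -8
q[0,1] = (-3 - 1) / (1 - 0) = -4
q[1,2] = (21 - (-3)) / (2 - 1) = 24
q[-1,0,1] = (-4 - (-8)) / (1 - (-1)) = 2
q[0,1,2] = (24 - (-4)) / (2 - 0) = 14
q[-1,0,1,2] = (14 - 2) / (2 - (-1)) = 4

4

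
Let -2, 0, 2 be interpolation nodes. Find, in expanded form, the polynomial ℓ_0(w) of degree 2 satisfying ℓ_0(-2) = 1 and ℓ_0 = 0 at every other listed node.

ℓ_0(w) = (1/8)w^2 - (1/4)w

ℓ_0(w) = w(w - 2) / [(-2)·(-4)]
       = (w^2 - 2w) / (8)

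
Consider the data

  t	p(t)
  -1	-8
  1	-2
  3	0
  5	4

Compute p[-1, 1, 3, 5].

p[-1,1] = (-2 - (-8)) / (1 - (-1)) = 3
p[1,3] = (0 - (-2)) / (3 - 1) = 1
p[3,5] = (4 - 0) / (5 - 3) = 2
p[-1,1,3] = (1 - 3) / (3 - (-1)) = -1/2
p[1,3,5] = (2 - 1) / (5 - 1) = 1/4
p[-1,1,3,5] = (1/4 - (-1/2)) / (5 - (-1)) = 1/8

1/8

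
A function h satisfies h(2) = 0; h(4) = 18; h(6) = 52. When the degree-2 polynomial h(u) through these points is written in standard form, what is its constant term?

-2

Build the Lagrange basis polynomials:
L_0(u) = (u - 4)(u - 6) / [8] = (1/8)u^2 - (5/4)u + 3
L_1(u) = (u - 2)(u - 6) / [-4] = -(1/4)u^2 + 2u - 3
L_2(u) = (u - 2)(u - 4) / [8] = (1/8)u^2 - (3/4)u + 1
h(u) = 0·L_0 + 18·L_1 + 52·L_2
Only the constant term is needed; take it from each L_i and combine:
0·(3) + 18·(-3) + 52·(1) = -2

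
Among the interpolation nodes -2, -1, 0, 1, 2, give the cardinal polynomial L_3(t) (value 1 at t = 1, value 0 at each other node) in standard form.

L_3(t) = -(1/6)t^4 - (1/6)t^3 + (2/3)t^2 + (2/3)t

L_3(t) = (t + 2)(t + 1)t(t - 2) / [(3)·(2)·(1)·(-1)]
       = (t^4 + t^3 - 4t^2 - 4t) / (-6)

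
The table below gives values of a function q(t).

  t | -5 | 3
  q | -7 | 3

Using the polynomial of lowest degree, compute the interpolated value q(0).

-3/4

Evaluate each Lagrange basis at t = 0:
L_0(0) = (-3)/[(-8)] = 3/8
L_1(0) = (5)/[(8)] = 5/8
Sum: (-7)·(3/8) + 3·(5/8) = -3/4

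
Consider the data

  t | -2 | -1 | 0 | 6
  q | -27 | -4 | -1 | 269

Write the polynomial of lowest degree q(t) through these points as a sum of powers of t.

Newton's divided differences:
q[-2,-1] = (-4 - (-27)) / (-1 - (-2)) = 23
q[-1,0] = (-1 - (-4)) / (0 - (-1)) = 3
q[0,6] = (269 - (-1)) / (6 - 0) = 45
q[-2,-1,0] = (3 - 23) / (0 - (-2)) = -10
q[-1,0,6] = (45 - 3) / (6 - (-1)) = 6
q[-2,-1,0,6] = (6 - (-10)) / (6 - (-2)) = 2
q(t) = -27 + 23·(t + 2) + (-10)·(t + 2)(t + 1) + 2·(t + 2)(t + 1)t
Expanding: q(t) = 2t^3 - 4t^2 - 3t - 1

q(t) = 2t^3 - 4t^2 - 3t - 1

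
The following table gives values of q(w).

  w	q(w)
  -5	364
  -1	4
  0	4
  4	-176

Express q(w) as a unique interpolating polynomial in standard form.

q(w) = -3w^3 + 3w + 4

Newton's divided differences:
q[-5,-1] = (4 - 364) / (-1 - (-5)) = -90
q[-1,0] = (4 - 4) / (0 - (-1)) = 0
q[0,4] = (-176 - 4) / (4 - 0) = -45
q[-5,-1,0] = (0 - (-90)) / (0 - (-5)) = 18
q[-1,0,4] = (-45 - 0) / (4 - (-1)) = -9
q[-5,-1,0,4] = (-9 - 18) / (4 - (-5)) = -3
q(w) = 364 + (-90)·(w + 5) + 18·(w + 5)(w + 1) + (-3)·(w + 5)(w + 1)w
Expanding: q(w) = -3w^3 + 3w + 4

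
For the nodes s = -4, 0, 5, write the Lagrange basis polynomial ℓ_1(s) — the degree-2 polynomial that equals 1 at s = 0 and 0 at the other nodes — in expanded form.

ℓ_1(s) = -(1/20)s^2 + (1/20)s + 1

ℓ_1(s) = (s + 4)(s - 5) / [(4)·(-5)]
       = (s^2 - s - 20) / (-20)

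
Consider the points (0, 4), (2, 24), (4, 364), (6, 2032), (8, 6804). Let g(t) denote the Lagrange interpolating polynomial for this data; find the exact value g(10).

17224

Evaluate each Lagrange basis at t = 10:
L_0(10) = (8)·(6)·(4)·(2)/[(-2)·(-4)·(-6)·(-8)] = 1
L_1(10) = (10)·(6)·(4)·(2)/[(2)·(-2)·(-4)·(-6)] = -5
L_2(10) = (10)·(8)·(4)·(2)/[(4)·(2)·(-2)·(-4)] = 10
L_3(10) = (10)·(8)·(6)·(2)/[(6)·(4)·(2)·(-2)] = -10
L_4(10) = (10)·(8)·(6)·(4)/[(8)·(6)·(4)·(2)] = 5
Sum: 4·(1) + 24·(-5) + 364·(10) + 2032·(-10) + 6804·(5) = 17224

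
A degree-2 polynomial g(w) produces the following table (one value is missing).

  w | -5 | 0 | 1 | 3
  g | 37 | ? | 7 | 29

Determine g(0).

2

The 3 known values determine g uniquely (degree ≤ 2).
L_0(0) = (-1)·(-3)/[(-6)·(-8)] = 1/16
L_1(0) = (5)·(-3)/[(6)·(-2)] = 5/4
L_2(0) = (5)·(-1)/[(8)·(2)] = -5/16
Sum: 37·(1/16) + 7·(5/4) + 29·(-5/16) = 2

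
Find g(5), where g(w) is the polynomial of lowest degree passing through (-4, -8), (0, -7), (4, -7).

-229/32

L_0(5) = (5)·(1)/[(-4)·(-8)] = 5/32
L_1(5) = (9)·(1)/[(4)·(-4)] = -9/16
L_2(5) = (9)·(5)/[(8)·(4)] = 45/32
Sum: (-8)·(5/32) + (-7)·(-9/16) + (-7)·(45/32) = -229/32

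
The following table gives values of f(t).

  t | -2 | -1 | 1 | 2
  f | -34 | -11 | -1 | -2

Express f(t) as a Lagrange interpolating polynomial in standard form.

f(t) = t^3 - 4t^2 + 4t - 2

Build the Lagrange basis polynomials:
L_0(t) = (t + 1)(t - 1)(t - 2) / [-12] = -(1/12)t^3 + (1/6)t^2 + (1/12)t - 1/6
L_1(t) = (t + 2)(t - 1)(t - 2) / [6] = (1/6)t^3 - (1/6)t^2 - (2/3)t + 2/3
L_2(t) = (t + 2)(t + 1)(t - 2) / [-6] = -(1/6)t^3 - (1/6)t^2 + (2/3)t + 2/3
L_3(t) = (t + 2)(t + 1)(t - 1) / [12] = (1/12)t^3 + (1/6)t^2 - (1/12)t - 1/6
f(t) = (-34)·L_0 + (-11)·L_1 + (-1)·L_2 + (-2)·L_3
  (-34)·L_0(t) = (17/6)t^3 - (17/3)t^2 - (17/6)t + 17/3
  (-11)·L_1(t) = -(11/6)t^3 + (11/6)t^2 + (22/3)t - 22/3
  (-1)·L_2(t) = (1/6)t^3 + (1/6)t^2 - (2/3)t - 2/3
  (-2)·L_3(t) = -(1/6)t^3 - (1/3)t^2 + (1/6)t + 1/3
Adding term by term: t^3 - 4t^2 + 4t - 2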